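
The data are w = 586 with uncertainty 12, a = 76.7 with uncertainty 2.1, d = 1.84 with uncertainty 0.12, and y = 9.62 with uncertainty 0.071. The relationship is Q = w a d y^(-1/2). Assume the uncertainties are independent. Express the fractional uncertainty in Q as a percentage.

Relative error in a monomial: (δQ/Q)² = Σ (nᵢ · δxᵢ/xᵢ)².
  (1·δw/w)² = (1×0.0205)² = 0.000419;  (1·δa/a)² = (1×0.0274)² = 0.000750;  (1·δd/d)² = (1×0.0652)² = 0.00425;  (−½·δy/y)² = (-0.5×0.00738)² = 1.36e-05
δQ/Q = √(0.00544) = 0.0737

7.37%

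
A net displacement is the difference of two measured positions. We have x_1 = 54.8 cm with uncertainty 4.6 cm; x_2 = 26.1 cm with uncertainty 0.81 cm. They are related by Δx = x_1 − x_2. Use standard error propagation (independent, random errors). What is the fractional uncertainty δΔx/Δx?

0.163

Δx is a linear combination, so absolute uncertainties add in quadrature:
  (δx_1)² = 21.2;  (δx_2)² = 0.656
δΔx = √(21.8) = 4.67 cm
Δx = 28.7 cm, so δΔx/Δx = 4.67/28.7 = 0.163.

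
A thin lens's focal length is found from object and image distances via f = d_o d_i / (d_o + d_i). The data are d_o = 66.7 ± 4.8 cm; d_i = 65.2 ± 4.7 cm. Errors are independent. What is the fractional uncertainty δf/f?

0.0509

∂f/∂d_o = (d_i/(d_o+d_i))² = 0.244;  ∂f/∂d_i = (d_o/(d_o+d_i))² = 0.256
δf = √((∂f/∂d_o · δd_o)² + (∂f/∂d_i · δd_i)²) = √(1.38 + 1.44) = 1.68 cm
f = 33.0 cm, so δf/f = 1.68/33.0 = 0.0509.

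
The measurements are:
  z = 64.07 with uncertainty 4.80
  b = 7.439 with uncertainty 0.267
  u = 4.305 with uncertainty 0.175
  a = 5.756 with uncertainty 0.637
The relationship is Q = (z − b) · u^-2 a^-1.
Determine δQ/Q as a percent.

16.1%

Let w = z − b = 56.63. δw = √(δz² + δb²) = √(23.0 + 0.0713) = 4.81, so δw/w = 0.0849.
Q is then a monomial in w, u, a:
δQ/Q = √((δw/w)² + (-2·δu/u)² + (-1·δa/a)²) = √(0.00721 + 0.00661 + 0.0122) = 0.161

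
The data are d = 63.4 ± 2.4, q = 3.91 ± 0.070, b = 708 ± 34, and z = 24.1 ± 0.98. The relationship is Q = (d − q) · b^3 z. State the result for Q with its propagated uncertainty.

Let u = d − q = 59.5. δu = √(δd² + δq²) = √(5.76 + 0.00490) = 2.40, so δu/u = 0.0404.
Q is then a monomial in u, b, z:
δQ/Q = √((δu/u)² + (3·δb/b)² + (1·δz/z)²) = √(0.00163 + 0.0208 + 0.00165) = 0.155
Q = 5.09e+11, so δQ = 0.155 × 5.09e+11 = 7.89e+10.

(5.09 ± 0.789) × 10^11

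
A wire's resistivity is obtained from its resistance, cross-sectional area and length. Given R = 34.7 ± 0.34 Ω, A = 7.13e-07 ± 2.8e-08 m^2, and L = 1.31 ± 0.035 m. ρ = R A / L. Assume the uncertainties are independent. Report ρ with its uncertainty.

(1.89 ± 0.0916) × 10^-5 Ω·m

ρ is a product of powers, so relative uncertainties combine in quadrature:
  (1·δR/R)² = (1×0.00980)² = 9.6e-05;  (1·δA/A)² = (1×0.0393)² = 0.00154;  (-1·δL/L)² = (-1×0.0267)² = 0.000714
δρ/ρ = √(0.00235) = 0.0485
ρ = 1.89e-05 Ω·m, so δρ = 0.0485 × 1.89e-05 = 9.16e-07 Ω·m.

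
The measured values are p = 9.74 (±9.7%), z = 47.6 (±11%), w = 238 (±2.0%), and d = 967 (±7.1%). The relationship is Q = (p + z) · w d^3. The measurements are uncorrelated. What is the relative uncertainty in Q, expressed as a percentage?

Let u = p + z = 57.3. δu = √(δp² + δz²) = √(0.893 + 27.4) = 5.32, so δu/u = 0.0928.
Q is then a monomial in u, w, d:
δQ/Q = √((δu/u)² + (1·δw/w)² + (3·δd/d)²) = √(0.00861 + 0.000400 + 0.0454) = 0.233

23.3%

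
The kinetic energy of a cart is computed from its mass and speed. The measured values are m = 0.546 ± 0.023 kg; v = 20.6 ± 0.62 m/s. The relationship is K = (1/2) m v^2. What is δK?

8.51 J

Since K is a product/quotient, work with relative uncertainties:
  (1·δm/m)² = (1×0.0421)² = 0.00177;  (2·δv/v)² = (2×0.0301)² = 0.00362
δK/K = √(0.00540) = 0.0735
K = 116 J, so δK = 0.0735 × 116 = 8.51 J.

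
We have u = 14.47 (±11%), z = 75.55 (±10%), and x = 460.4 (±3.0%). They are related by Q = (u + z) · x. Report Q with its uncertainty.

41450 ± 3770

Let w = u + z = 90.02. δw = √(δu² + δz²) = √(2.53 + 57.1) = 7.72, so δw/w = 0.0858.
Q is then a monomial in w, x:
δQ/Q = √((δw/w)² + (1·δx/x)²) = √(0.00736 + 0.000900) = 0.0909
Q = 41450, so δQ = 0.0909 × 41450 = 3770.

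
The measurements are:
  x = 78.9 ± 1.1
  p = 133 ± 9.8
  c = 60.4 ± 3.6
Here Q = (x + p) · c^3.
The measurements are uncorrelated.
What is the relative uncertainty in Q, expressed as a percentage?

18.5%

Let u = x + p = 212. δu = √(δx² + δp²) = √(1.21 + 96.0) = 9.86, so δu/u = 0.0465.
Q is then a monomial in u, c:
δQ/Q = √((δu/u)² + (3·δc/c)²) = √(0.00217 + 0.0320) = 0.185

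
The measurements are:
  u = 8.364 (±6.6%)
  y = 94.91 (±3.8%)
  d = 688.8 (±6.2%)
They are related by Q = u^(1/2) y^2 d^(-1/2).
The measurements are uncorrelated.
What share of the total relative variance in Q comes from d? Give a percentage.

(δQ/Q)² = (½·δu/u)² + (2·δy/y)² + (−½·δd/d)²
  u term: (0.5×0.0660)² = 0.00109
  y term: (2×0.0380)² = 0.00578
  d term: (-0.5×0.0620)² = 0.000961
Total = 0.00783. Share from d = 0.000961/0.00783 = 0.123.

12.3%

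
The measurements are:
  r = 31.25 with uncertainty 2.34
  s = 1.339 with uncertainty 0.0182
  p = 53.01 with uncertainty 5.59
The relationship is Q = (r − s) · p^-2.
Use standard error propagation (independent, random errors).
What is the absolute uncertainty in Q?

0.00239

Let u = r − s = 29.91. δu = √(δr² + δs²) = √(5.48 + 0.000331) = 2.34, so δu/u = 0.0782.
Q is then a monomial in u, p:
δQ/Q = √((δu/u)² + (-2·δp/p)²) = √(0.00612 + 0.0445) = 0.225
Q = 0.01064, so δQ = 0.225 × 0.01064 = 0.00239.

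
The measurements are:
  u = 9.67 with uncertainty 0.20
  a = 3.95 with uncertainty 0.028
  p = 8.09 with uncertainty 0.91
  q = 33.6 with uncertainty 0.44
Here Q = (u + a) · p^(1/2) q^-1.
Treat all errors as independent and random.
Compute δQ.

Let w = u + a = 13.6. δw = √(δu² + δa²) = √(0.0400 + 0.000784) = 0.202, so δw/w = 0.0148.
Q is then a monomial in w, p, q:
δQ/Q = √((δw/w)² + (½·δp/p)² + (-1·δq/q)²) = √(0.000220 + 0.00316 + 0.000171) = 0.0596
Q = 1.15, so δQ = 0.0596 × 1.15 = 0.0687.

0.0687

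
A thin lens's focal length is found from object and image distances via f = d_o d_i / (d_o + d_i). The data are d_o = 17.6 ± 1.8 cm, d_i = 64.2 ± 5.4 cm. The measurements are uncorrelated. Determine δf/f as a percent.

8.23%

∂f/∂d_o = (d_i/(d_o+d_i))² = 0.616;  ∂f/∂d_i = (d_o/(d_o+d_i))² = 0.0463
δf = √((∂f/∂d_o · δd_o)² + (∂f/∂d_i · δd_i)²) = √(1.23 + 0.0625) = 1.14 cm
f = 13.8 cm, so δf/f = 1.14/13.8 = 0.0823.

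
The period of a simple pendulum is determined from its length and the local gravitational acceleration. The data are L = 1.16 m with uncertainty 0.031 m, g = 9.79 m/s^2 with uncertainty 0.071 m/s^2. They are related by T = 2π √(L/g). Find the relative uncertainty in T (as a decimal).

Since T is a product/quotient, work with relative uncertainties:
  (½·δL/L)² = (0.5×0.0267)² = 0.000179;  (−½·δg/g)² = (-0.5×0.00725)² = 1.31e-05
δT/T = √(0.000192) = 0.0138

0.0138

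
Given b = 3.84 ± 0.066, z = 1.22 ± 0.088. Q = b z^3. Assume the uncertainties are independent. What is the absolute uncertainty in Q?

1.51

Relative error in a monomial: (δQ/Q)² = Σ (nᵢ · δxᵢ/xᵢ)².
  (1·δb/b)² = (1×0.0172)² = 0.000295;  (3·δz/z)² = (3×0.0721)² = 0.0468
δQ/Q = √(0.0471) = 0.217
Q = 6.97, so δQ = 0.217 × 6.97 = 1.51.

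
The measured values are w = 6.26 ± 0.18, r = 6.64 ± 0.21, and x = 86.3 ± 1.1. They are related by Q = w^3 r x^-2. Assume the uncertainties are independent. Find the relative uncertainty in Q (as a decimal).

Products/powers → add relative errors in quadrature, weighted by exponent:
  (3·δw/w)² = (3×0.0288)² = 0.00744;  (1·δr/r)² = (1×0.0316)² = 0.00100;  (-2·δx/x)² = (-2×0.0127)² = 0.000650
δQ/Q = √(0.00909) = 0.0953

0.0953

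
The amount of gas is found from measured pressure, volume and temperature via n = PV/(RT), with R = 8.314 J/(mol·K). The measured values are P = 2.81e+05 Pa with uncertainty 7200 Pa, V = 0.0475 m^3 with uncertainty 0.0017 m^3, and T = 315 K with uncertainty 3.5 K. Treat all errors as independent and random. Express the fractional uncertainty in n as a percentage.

4.54%

Products/powers → add relative errors in quadrature, weighted by exponent:
  (1·δP/P)² = (1×0.0256)² = 0.000657;  (1·δV/V)² = (1×0.0358)² = 0.00128;  (-1·δT/T)² = (-1×0.0111)² = 0.000123
δn/n = √(0.00206) = 0.0454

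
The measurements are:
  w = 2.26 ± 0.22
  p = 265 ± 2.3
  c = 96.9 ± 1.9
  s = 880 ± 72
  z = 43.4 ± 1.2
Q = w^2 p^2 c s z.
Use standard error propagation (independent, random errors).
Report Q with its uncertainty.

Q is a product of powers, so relative uncertainties combine in quadrature:
  (2·δw/w)² = (2×0.0973)² = 0.0379;  (2·δp/p)² = (2×0.00868)² = 0.000301;  (1·δc/c)² = (1×0.0196)² = 0.000384;  (1·δs/s)² = (1×0.0818)² = 0.00669;  (1·δz/z)² = (1×0.0276)² = 0.000765
δQ/Q = √(0.0460) = 0.215
Q = 1.33e+12, so δQ = 0.215 × 1.33e+12 = 2.85e+11.

(1.33 ± 0.285) × 10^12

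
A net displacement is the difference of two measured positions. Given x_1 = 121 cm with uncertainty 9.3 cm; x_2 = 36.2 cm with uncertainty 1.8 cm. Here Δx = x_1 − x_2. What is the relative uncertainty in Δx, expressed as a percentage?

Absolute uncertainties add in quadrature for a linear combination:
  (δx_1)² = 86.5;  (δx_2)² = 3.24
δΔx = √(89.7) = 9.47 cm
Δx = 84.8 cm, so δΔx/Δx = 9.47/84.8 = 0.112.

11.2%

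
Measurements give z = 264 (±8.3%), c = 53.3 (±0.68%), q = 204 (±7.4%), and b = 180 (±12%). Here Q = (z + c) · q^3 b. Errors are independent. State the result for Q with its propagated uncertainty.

(4.85 ± 1.27) × 10^11

Let u = z + c = 317. δu = √(δz² + δc²) = √(480 + 0.131) = 21.9, so δu/u = 0.0691.
Q is then a monomial in u, q, b:
δQ/Q = √((δu/u)² + (3·δq/q)² + (1·δb/b)²) = √(0.00477 + 0.0493 + 0.0144) = 0.262
Q = 4.85e+11, so δQ = 0.262 × 4.85e+11 = 1.27e+11.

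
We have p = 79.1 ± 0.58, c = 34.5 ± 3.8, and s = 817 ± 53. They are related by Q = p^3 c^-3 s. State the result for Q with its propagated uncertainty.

9850 ± 3320

Since Q is a product/quotient, work with relative uncertainties:
  (3·δp/p)² = (3×0.00733)² = 0.000484;  (-3·δc/c)² = (-3×0.110)² = 0.109;  (1·δs/s)² = (1×0.0649)² = 0.00421
δQ/Q = √(0.114) = 0.337
Q = 9850, so δQ = 0.337 × 9850 = 3320.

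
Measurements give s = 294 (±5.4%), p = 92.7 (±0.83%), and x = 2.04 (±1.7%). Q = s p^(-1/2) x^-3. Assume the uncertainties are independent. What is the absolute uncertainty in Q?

0.268

Q is a product of powers, so relative uncertainties combine in quadrature:
  (1·δs/s)² = (1×0.0540)² = 0.00292;  (−½·δp/p)² = (-0.5×0.00830)² = 1.72e-05;  (-3·δx/x)² = (-3×0.0170)² = 0.00260
δQ/Q = √(0.00553) = 0.0744
Q = 3.60, so δQ = 0.0744 × 3.60 = 0.268.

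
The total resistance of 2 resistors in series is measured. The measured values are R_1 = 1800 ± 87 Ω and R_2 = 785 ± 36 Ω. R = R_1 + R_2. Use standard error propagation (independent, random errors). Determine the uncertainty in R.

94.2 Ω

Absolute uncertainties add in quadrature for a linear combination:
  (δR_1)² = 7570;  (δR_2)² = 1300
δR = √(8860) = 94.2 Ω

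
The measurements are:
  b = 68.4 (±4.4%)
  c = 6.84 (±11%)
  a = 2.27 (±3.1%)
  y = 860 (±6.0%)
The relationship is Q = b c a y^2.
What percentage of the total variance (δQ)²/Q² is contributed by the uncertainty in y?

(δQ/Q)² = (1·δb/b)² + (1·δc/c)² + (1·δa/a)² + (2·δy/y)²
  b term: (1×0.0440)² = 0.00194
  c term: (1×0.110)² = 0.0121
  a term: (1×0.0310)² = 0.000961
  y term: (2×0.0600)² = 0.0144
Total = 0.0294. Share from y = 0.0144/0.0294 = 0.490.

49.0%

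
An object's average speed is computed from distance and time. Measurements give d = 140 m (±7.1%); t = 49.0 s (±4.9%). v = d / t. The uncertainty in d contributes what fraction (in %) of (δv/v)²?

67.7%

(δv/v)² = (1·δd/d)² + (-1·δt/t)²
  d term: (1×0.0710)² = 0.00504
  t term: (-1×0.0490)² = 0.00240
Total = 0.00744. Share from d = 0.00504/0.00744 = 0.677.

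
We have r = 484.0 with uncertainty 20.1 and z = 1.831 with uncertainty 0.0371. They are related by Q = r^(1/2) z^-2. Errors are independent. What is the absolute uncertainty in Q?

0.299

Products/powers → add relative errors in quadrature, weighted by exponent:
  (½·δr/r)² = (0.5×0.0415)² = 0.000431;  (-2·δz/z)² = (-2×0.0203)² = 0.00164
δQ/Q = √(0.00207) = 0.0455
Q = 6.562, so δQ = 0.0455 × 6.562 = 0.299.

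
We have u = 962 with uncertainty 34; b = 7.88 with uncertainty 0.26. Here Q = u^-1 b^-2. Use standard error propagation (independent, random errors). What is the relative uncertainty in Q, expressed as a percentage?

Relative error in a monomial: (δQ/Q)² = Σ (nᵢ · δxᵢ/xᵢ)².
  (-1·δu/u)² = (-1×0.0353)² = 0.00125;  (-2·δb/b)² = (-2×0.0330)² = 0.00435
δQ/Q = √(0.00560) = 0.0749

7.49%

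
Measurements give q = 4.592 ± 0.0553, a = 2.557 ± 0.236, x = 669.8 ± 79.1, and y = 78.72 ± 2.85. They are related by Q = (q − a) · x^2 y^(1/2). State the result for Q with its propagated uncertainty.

(8.100 ± 2.15) × 10^6

Let u = q − a = 2.035. δu = √(δq² + δa²) = √(0.00306 + 0.0557) = 0.242, so δu/u = 0.119.
Q is then a monomial in u, x, y:
δQ/Q = √((δu/u)² + (2·δx/x)² + (½·δy/y)²) = √(0.0142 + 0.0558 + 0.000328) = 0.265
Q = 8.1e+06, so δQ = 0.265 × 8.1e+06 = 2.15e+06.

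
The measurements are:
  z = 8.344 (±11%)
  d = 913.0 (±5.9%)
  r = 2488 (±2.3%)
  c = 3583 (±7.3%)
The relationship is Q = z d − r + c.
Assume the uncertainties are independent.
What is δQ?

988

Let p = z·d = 7618. δp/p = √((1·δz/z)² + (1·δd/d)²) = √(0.0121 + 0.00348) = 0.125, so δp = 951.
Q = p − r + c: δQ = √(δp² + δr² + δc²) = √(9.04e+05 + 3270 + 68400) = 988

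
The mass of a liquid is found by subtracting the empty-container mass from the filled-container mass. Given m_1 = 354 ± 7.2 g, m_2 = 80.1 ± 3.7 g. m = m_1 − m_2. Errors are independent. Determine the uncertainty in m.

Sums and differences: (δm)² = Σ (cᵢ δxᵢ)².
  (δm_1)² = 51.8;  (δm_2)² = 13.7
δm = √(65.5) = 8.10 g

8.10 g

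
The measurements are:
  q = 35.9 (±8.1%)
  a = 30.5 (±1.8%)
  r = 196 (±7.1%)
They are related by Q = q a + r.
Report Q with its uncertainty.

Let p = q·a = 1090. δp/p = √((1·δq/q)² + (1·δa/a)²) = √(0.00656 + 0.000324) = 0.0830, so δp = 90.9.
Q = p + r: δQ = √(δp² + δr²) = √(8250 + 194) = 91.9
Q = 1290.

1290 ± 91.9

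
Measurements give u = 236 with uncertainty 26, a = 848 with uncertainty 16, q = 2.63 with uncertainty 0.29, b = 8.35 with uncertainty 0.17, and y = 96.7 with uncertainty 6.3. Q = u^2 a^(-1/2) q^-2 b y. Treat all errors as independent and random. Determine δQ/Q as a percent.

31.9%

Q is a product of powers, so relative uncertainties combine in quadrature:
  (2·δu/u)² = (2×0.110)² = 0.0485;  (−½·δa/a)² = (-0.5×0.0189)² = 8.9e-05;  (-2·δq/q)² = (-2×0.110)² = 0.0486;  (1·δb/b)² = (1×0.0204)² = 0.000415;  (1·δy/y)² = (1×0.0651)² = 0.00424
δQ/Q = √(0.102) = 0.319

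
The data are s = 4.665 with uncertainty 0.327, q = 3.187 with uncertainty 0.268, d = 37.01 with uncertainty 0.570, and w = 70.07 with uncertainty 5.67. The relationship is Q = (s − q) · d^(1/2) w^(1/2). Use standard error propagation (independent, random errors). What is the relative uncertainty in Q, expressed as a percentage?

Let u = s − q = 1.478. δu = √(δs² + δq²) = √(0.107 + 0.0718) = 0.423, so δu/u = 0.286.
Q is then a monomial in u, d, w:
δQ/Q = √((δu/u)² + (½·δd/d)² + (½·δw/w)²) = √(0.0818 + 5.93e-05 + 0.00164) = 0.289

28.9%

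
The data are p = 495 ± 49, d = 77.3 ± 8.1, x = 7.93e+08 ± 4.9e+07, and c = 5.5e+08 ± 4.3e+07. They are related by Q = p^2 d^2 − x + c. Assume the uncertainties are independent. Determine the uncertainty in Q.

Let w = p^2·d^2 = 1.46e+09. δw/w = √((2·δp/p)² + (2·δd/d)²) = √(0.0392 + 0.0439) = 0.288, so δw = 4.22e+08.
Q = w − x + c: δQ = √(δw² + δx² + δc²) = √(1.78e+17 + 2.4e+15 + 1.85e+15) = 4.27e+08

4.27e+08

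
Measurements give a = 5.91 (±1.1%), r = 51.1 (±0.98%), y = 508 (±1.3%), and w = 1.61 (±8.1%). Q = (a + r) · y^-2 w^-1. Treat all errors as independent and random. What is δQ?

1.17e-05

Let u = a + r = 57.0. δu = √(δa² + δr²) = √(0.00423 + 0.251) = 0.505, so δu/u = 0.00886.
Q is then a monomial in u, y, w:
δQ/Q = √((δu/u)² + (-2·δy/y)² + (-1·δw/w)²) = √(7.85e-05 + 0.000676 + 0.00656) = 0.0855
Q = 0.000137, so δQ = 0.0855 × 0.000137 = 1.17e-05.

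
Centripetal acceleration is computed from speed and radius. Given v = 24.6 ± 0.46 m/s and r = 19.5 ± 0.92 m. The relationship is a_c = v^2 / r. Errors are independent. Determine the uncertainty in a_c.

1.87 m/s^2

Relative error in a monomial: (δa_c/a_c)² = Σ (nᵢ · δxᵢ/xᵢ)².
  (2·δv/v)² = (2×0.0187)² = 0.00140;  (-1·δr/r)² = (-1×0.0472)² = 0.00223
δa_c/a_c = √(0.00362) = 0.0602
a_c = 31.0 m/s^2, so δa_c = 0.0602 × 31.0 = 1.87 m/s^2.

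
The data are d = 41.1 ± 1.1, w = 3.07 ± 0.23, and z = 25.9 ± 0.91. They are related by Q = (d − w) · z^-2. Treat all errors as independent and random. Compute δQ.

Let u = d − w = 38.0. δu = √(δd² + δw²) = √(1.21 + 0.0529) = 1.12, so δu/u = 0.0296.
Q is then a monomial in u, z:
δQ/Q = √((δu/u)² + (-2·δz/z)²) = √(0.000873 + 0.00494) = 0.0762
Q = 0.0567, so δQ = 0.0762 × 0.0567 = 0.00432.

0.00432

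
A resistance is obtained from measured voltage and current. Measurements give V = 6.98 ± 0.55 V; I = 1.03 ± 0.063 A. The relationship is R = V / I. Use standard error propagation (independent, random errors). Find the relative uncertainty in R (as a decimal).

0.0997

Since R is a product/quotient, work with relative uncertainties:
  (1·δV/V)² = (1×0.0788)² = 0.00621;  (-1·δI/I)² = (-1×0.0612)² = 0.00374
δR/R = √(0.00995) = 0.0997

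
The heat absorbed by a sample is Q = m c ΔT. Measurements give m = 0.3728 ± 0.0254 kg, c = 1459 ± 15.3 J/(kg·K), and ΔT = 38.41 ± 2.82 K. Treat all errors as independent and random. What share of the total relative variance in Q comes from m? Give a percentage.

(δQ/Q)² = (1·δm/m)² + (1·δc/c)² + (1·δΔT/ΔT)²
  m term: (1×0.0681)² = 0.00464
  c term: (1×0.0105)² = 0.000110
  ΔT term: (1×0.0734)² = 0.00539
Total = 0.0101. Share from m = 0.00464/0.0101 = 0.458.

45.8%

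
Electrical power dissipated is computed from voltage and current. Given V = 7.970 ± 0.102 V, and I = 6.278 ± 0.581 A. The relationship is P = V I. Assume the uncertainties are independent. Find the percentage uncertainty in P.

9.34%

P is a product of powers, so relative uncertainties combine in quadrature:
  (1·δV/V)² = (1×0.0128)² = 0.000164;  (1·δI/I)² = (1×0.0925)² = 0.00856
δP/P = √(0.00873) = 0.0934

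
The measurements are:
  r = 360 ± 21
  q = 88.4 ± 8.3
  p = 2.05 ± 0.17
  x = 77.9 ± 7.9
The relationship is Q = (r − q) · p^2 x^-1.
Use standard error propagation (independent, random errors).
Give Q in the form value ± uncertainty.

14.7 ± 3.10

Let u = r − q = 272. δu = √(δr² + δq²) = √(441 + 68.9) = 22.6, so δu/u = 0.0831.
Q is then a monomial in u, p, x:
δQ/Q = √((δu/u)² + (2·δp/p)² + (-1·δx/x)²) = √(0.00691 + 0.0275 + 0.0103) = 0.211
Q = 14.7, so δQ = 0.211 × 14.7 = 3.10.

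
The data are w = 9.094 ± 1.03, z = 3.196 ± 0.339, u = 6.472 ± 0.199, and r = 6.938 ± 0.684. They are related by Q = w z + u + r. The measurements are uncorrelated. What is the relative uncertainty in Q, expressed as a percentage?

10.7%

Let p = w·z = 29.06. δp/p = √((1·δw/w)² + (1·δz/z)²) = √(0.0128 + 0.0113) = 0.155, so δp = 4.51.
Q = p + u + r: δQ = √(δp² + δu² + δr²) = √(20.3 + 0.0396 + 0.468) = 4.57
Q = 42.47, so δQ/Q = 4.57/42.47 = 0.107.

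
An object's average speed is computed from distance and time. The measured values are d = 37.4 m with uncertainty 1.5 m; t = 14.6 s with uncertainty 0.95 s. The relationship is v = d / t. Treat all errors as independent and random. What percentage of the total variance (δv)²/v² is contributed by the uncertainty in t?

(δv/v)² = (1·δd/d)² + (-1·δt/t)²
  d term: (1×0.0401)² = 0.00161
  t term: (-1×0.0651)² = 0.00423
Total = 0.00584. Share from t = 0.00423/0.00584 = 0.725.

72.5%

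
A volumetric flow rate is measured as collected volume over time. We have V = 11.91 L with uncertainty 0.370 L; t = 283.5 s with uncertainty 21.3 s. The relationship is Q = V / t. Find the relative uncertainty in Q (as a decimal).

Relative error in a monomial: (δQ/Q)² = Σ (nᵢ · δxᵢ/xᵢ)².
  (1·δV/V)² = (1×0.0311)² = 0.000965;  (-1·δt/t)² = (-1×0.0751)² = 0.00564
δQ/Q = √(0.00661) = 0.0813

0.0813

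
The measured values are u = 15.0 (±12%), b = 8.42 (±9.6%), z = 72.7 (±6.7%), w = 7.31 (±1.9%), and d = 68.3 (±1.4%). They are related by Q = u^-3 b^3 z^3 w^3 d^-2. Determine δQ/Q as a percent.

Since Q is a product/quotient, work with relative uncertainties:
  (-3·δu/u)² = (-3×0.120)² = 0.130;  (3·δb/b)² = (3×0.0960)² = 0.0829;  (3·δz/z)² = (3×0.0670)² = 0.0404;  (3·δw/w)² = (3×0.0190)² = 0.00325;  (-2·δd/d)² = (-2×0.0140)² = 0.000784
δQ/Q = √(0.257) = 0.507

50.7%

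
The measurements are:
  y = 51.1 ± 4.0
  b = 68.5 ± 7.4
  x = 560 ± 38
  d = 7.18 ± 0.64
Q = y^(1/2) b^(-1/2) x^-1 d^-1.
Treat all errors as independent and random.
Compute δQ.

2.8e-05

For a monomial Q ∝ y^(1/2), b^(-1/2), x^-1, d^-1, fractional errors add in quadrature:
  (½·δy/y)² = (0.5×0.0783)² = 0.00153;  (−½·δb/b)² = (-0.5×0.108)² = 0.00292;  (-1·δx/x)² = (-1×0.0679)² = 0.00460;  (-1·δd/d)² = (-1×0.0891)² = 0.00795
δQ/Q = √(0.0170) = 0.130
Q = 0.000215, so δQ = 0.130 × 0.000215 = 2.8e-05.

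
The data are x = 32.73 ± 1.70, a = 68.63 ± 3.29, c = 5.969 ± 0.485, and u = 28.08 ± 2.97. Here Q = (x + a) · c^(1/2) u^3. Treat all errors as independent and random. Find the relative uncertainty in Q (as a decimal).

Let w = x + a = 101.4. δw = √(δx² + δa²) = √(2.89 + 10.8) = 3.70, so δw/w = 0.0365.
Q is then a monomial in w, c, u:
δQ/Q = √((δw/w)² + (½·δc/c)² + (3·δu/u)²) = √(0.00133 + 0.00165 + 0.101) = 0.322

0.322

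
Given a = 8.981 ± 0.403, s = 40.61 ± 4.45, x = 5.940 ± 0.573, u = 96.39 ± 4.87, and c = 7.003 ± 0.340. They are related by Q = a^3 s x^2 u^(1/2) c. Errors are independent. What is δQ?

Q is a product of powers, so relative uncertainties combine in quadrature:
  (3·δa/a)² = (3×0.0449)² = 0.0181;  (1·δs/s)² = (1×0.110)² = 0.0120;  (2·δx/x)² = (2×0.0965)² = 0.0372;  (½·δu/u)² = (0.5×0.0505)² = 0.000638;  (1·δc/c)² = (1×0.0486)² = 0.00236
δQ/Q = √(0.0703) = 0.265
Q = 7.136e+07, so δQ = 0.265 × 7.136e+07 = 1.89e+07.

1.89e+07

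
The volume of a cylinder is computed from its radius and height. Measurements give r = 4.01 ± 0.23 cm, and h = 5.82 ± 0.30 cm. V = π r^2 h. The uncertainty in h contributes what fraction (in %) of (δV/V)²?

16.8%

(δV/V)² = (2·δr/r)² + (1·δh/h)²
  r term: (2×0.0574)² = 0.0132
  h term: (1×0.0515)² = 0.00266
Total = 0.0158. Share from h = 0.00266/0.0158 = 0.168.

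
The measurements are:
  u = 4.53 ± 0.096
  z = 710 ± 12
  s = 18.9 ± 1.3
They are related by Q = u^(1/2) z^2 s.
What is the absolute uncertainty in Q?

1.57e+06

Each factor contributes (exponent × relative error)² to (δQ/Q)²:
  (½·δu/u)² = (0.5×0.0212)² = 0.000112;  (2·δz/z)² = (2×0.0169)² = 0.00114;  (1·δs/s)² = (1×0.0688)² = 0.00473
δQ/Q = √(0.00599) = 0.0774
Q = 2.03e+07, so δQ = 0.0774 × 2.03e+07 = 1.57e+06.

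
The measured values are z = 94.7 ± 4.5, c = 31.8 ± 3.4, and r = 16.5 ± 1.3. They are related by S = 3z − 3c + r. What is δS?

17.0

Each term contributes (cᵢ δxᵢ)² to (δS)²:
  (3·δz)² = 182;  (3·δc)² = 104;  (δr)² = 1.69
δS = √(288) = 17.0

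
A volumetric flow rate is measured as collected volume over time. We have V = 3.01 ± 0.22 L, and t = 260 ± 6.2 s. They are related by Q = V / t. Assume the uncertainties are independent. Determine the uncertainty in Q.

0.000890 L/s

Q is a product of powers, so relative uncertainties combine in quadrature:
  (1·δV/V)² = (1×0.0731)² = 0.00534;  (-1·δt/t)² = (-1×0.0238)² = 0.000569
δQ/Q = √(0.00591) = 0.0769
Q = 0.0116 L/s, so δQ = 0.0769 × 0.0116 = 0.000890 L/s.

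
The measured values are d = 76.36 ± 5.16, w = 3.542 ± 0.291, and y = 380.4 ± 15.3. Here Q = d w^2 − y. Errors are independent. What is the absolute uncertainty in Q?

Let p = d·w^2 = 958.0. δp/p = √((1·δd/d)² + (2·δw/w)²) = √(0.00457 + 0.0270) = 0.178, so δp = 170.
Q = p − y: δQ = √(δp² + δy²) = √(29000 + 234) = 171

171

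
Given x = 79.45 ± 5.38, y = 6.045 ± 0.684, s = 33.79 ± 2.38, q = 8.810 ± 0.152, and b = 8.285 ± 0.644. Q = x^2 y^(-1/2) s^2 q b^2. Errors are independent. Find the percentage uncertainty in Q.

25.7%

Relative error in a monomial: (δQ/Q)² = Σ (nᵢ · δxᵢ/xᵢ)².
  (2·δx/x)² = (2×0.0677)² = 0.0183;  (−½·δy/y)² = (-0.5×0.113)² = 0.00320;  (2·δs/s)² = (2×0.0704)² = 0.0198;  (1·δq/q)² = (1×0.0173)² = 0.000298;  (2·δb/b)² = (2×0.0777)² = 0.0242
δQ/Q = √(0.0659) = 0.257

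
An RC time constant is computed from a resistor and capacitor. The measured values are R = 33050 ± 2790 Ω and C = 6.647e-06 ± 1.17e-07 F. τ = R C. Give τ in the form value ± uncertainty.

Relative error in a monomial: (δτ/τ)² = Σ (nᵢ · δxᵢ/xᵢ)².
  (1·δR/R)² = (1×0.0844)² = 0.00713;  (1·δC/C)² = (1×0.0176)² = 0.000310
δτ/τ = √(0.00744) = 0.0862
τ = 0.2197 s, so δτ = 0.0862 × 0.2197 = 0.0189 s.

0.2197 ± 0.0189 s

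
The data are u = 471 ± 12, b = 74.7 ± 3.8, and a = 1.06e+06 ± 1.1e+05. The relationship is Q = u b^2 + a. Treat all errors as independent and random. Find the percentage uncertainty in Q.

Let p = u·b^2 = 2.63e+06. δp/p = √((1·δu/u)² + (2·δb/b)²) = √(0.000649 + 0.0104) = 0.105, so δp = 2.76e+05.
Q = p + a: δQ = √(δp² + δa²) = √(7.6e+10 + 1.21e+10) = 2.97e+05
Q = 3.69e+06, so δQ/Q = 2.97e+05/3.69e+06 = 0.0805.

8.05%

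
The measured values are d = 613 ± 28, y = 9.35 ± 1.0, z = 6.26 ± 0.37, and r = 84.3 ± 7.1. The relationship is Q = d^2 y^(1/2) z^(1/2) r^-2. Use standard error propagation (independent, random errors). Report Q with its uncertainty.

405 ± 81.4

For a monomial Q ∝ d^2, y^(1/2), z^(1/2), r^-2, fractional errors add in quadrature:
  (2·δd/d)² = (2×0.0457)² = 0.00835;  (½·δy/y)² = (0.5×0.107)² = 0.00286;  (½·δz/z)² = (0.5×0.0591)² = 0.000873;  (-2·δr/r)² = (-2×0.0842)² = 0.0284
δQ/Q = √(0.0405) = 0.201
Q = 405, so δQ = 0.201 × 405 = 81.4.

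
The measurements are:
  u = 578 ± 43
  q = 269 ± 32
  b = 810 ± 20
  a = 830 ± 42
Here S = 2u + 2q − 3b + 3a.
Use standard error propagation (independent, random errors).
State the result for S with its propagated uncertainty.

S is a linear combination, so absolute uncertainties add in quadrature:
  (2·δu)² = 7400;  (2·δq)² = 4100;  (3·δb)² = 3600;  (3·δa)² = 15900
δS = √(31000) = 176
S = 1750.

1750 ± 176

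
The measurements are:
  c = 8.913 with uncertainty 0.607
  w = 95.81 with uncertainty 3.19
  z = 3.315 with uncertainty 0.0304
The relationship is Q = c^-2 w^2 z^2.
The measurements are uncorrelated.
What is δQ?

Since Q is a product/quotient, work with relative uncertainties:
  (-2·δc/c)² = (-2×0.0681)² = 0.0186;  (2·δw/w)² = (2×0.0333)² = 0.00443;  (2·δz/z)² = (2×0.00917)² = 0.000336
δQ/Q = √(0.0233) = 0.153
Q = 1270, so δQ = 0.153 × 1270 = 194.

194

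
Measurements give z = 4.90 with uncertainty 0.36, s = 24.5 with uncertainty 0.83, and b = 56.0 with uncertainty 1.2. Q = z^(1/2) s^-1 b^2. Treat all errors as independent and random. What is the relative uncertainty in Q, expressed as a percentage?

6.58%

For a monomial Q ∝ z^(1/2), s^-1, b^2, fractional errors add in quadrature:
  (½·δz/z)² = (0.5×0.0735)² = 0.00135;  (-1·δs/s)² = (-1×0.0339)² = 0.00115;  (2·δb/b)² = (2×0.0214)² = 0.00184
δQ/Q = √(0.00433) = 0.0658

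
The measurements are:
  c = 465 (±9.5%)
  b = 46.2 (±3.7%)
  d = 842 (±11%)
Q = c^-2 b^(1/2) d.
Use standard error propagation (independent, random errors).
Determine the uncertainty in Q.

Q is a product of powers, so relative uncertainties combine in quadrature:
  (-2·δc/c)² = (-2×0.0950)² = 0.0361;  (½·δb/b)² = (0.5×0.0370)² = 0.000342;  (1·δd/d)² = (1×0.110)² = 0.0121
δQ/Q = √(0.0485) = 0.220
Q = 0.0265, so δQ = 0.220 × 0.0265 = 0.00583.

0.00583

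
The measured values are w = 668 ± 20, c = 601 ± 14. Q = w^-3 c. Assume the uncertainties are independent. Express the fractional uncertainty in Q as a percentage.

9.28%

For a monomial Q ∝ w^-3, c, fractional errors add in quadrature:
  (-3·δw/w)² = (-3×0.0299)² = 0.00807;  (1·δc/c)² = (1×0.0233)² = 0.000543
δQ/Q = √(0.00861) = 0.0928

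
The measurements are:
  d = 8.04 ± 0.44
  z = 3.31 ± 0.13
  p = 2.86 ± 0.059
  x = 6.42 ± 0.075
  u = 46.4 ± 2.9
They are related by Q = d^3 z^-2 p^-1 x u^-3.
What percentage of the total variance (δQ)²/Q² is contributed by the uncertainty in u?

51.1%

(δQ/Q)² = (3·δd/d)² + (-2·δz/z)² + (-1·δp/p)² + (1·δx/x)² + (-3·δu/u)²
  d term: (3×0.0547)² = 0.0270
  z term: (-2×0.0393)² = 0.00617
  p term: (-1×0.0206)² = 0.000426
  x term: (1×0.0117)² = 0.000136
  u term: (-3×0.0625)² = 0.0352
Total = 0.0688. Share from u = 0.0352/0.0688 = 0.511.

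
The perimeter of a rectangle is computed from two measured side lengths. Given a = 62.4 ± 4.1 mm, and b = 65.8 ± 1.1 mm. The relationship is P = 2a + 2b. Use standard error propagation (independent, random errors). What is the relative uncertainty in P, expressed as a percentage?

3.31%

For a sum/difference, combine absolute errors in quadrature:
  (2·δa)² = 67.2;  (2·δb)² = 4.84
δP = √(72.1) = 8.49 mm
P = 256 mm, so δP/P = 8.49/256 = 0.0331.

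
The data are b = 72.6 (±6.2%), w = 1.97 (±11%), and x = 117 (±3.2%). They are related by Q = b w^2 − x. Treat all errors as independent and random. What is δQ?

64.5

Let p = b·w^2 = 282. δp/p = √((1·δb/b)² + (2·δw/w)²) = √(0.00384 + 0.0484) = 0.229, so δp = 64.4.
Q = p − x: δQ = √(δp² + δx²) = √(4150 + 14.0) = 64.5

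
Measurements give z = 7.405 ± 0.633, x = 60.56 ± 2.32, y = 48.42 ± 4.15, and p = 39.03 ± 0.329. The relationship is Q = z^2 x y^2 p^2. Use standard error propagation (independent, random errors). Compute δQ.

Q is a product of powers, so relative uncertainties combine in quadrature:
  (2·δz/z)² = (2×0.0855)² = 0.0292;  (1·δx/x)² = (1×0.0383)² = 0.00147;  (2·δy/y)² = (2×0.0857)² = 0.0294;  (2·δp/p)² = (2×0.00843)² = 0.000284
δQ/Q = √(0.0604) = 0.246
Q = 1.186e+10, so δQ = 0.246 × 1.186e+10 = 2.91e+09.

2.91e+09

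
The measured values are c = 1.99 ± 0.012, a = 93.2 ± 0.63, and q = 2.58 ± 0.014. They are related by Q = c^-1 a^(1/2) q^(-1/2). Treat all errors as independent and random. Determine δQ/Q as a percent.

0.743%

Since Q is a product/quotient, work with relative uncertainties:
  (-1·δc/c)² = (-1×0.00603)² = 3.64e-05;  (½·δa/a)² = (0.5×0.00676)² = 1.14e-05;  (−½·δq/q)² = (-0.5×0.00543)² = 7.36e-06
δQ/Q = √(5.51e-05) = 0.00743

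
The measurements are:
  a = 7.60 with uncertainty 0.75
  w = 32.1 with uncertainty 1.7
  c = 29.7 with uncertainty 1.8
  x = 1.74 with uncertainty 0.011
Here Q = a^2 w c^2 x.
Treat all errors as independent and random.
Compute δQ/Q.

0.238

Since Q is a product/quotient, work with relative uncertainties:
  (2·δa/a)² = (2×0.0987)² = 0.0390;  (1·δw/w)² = (1×0.0530)² = 0.00280;  (2·δc/c)² = (2×0.0606)² = 0.0147;  (1·δx/x)² = (1×0.00632)² = 4e-05
δQ/Q = √(0.0565) = 0.238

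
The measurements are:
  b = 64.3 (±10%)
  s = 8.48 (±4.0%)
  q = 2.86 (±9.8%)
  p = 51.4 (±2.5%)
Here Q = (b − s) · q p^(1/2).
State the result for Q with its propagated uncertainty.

1140 ± 174

Let u = b − s = 55.8. δu = √(δb² + δs²) = √(41.3 + 0.115) = 6.44, so δu/u = 0.115.
Q is then a monomial in u, q, p:
δQ/Q = √((δu/u)² + (1·δq/q)² + (½·δp/p)²) = √(0.0133 + 0.00960 + 0.000156) = 0.152
Q = 1140, so δQ = 0.152 × 1140 = 174.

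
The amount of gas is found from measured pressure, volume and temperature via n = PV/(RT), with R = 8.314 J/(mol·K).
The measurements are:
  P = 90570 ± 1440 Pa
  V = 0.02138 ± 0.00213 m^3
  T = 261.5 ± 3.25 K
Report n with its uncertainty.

n is a product of powers, so relative uncertainties combine in quadrature:
  (1·δP/P)² = (1×0.0159)² = 0.000253;  (1·δV/V)² = (1×0.0996)² = 0.00993;  (-1·δT/T)² = (-1×0.0124)² = 0.000154
δn/n = √(0.0103) = 0.102
n = 0.8907 mol, so δn = 0.102 × 0.8907 = 0.0905 mol.

0.8907 ± 0.0905 mol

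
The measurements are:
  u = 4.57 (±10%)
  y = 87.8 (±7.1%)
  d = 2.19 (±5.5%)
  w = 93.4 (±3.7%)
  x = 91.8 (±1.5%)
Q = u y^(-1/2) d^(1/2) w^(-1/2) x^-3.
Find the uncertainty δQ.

Each factor contributes (exponent × relative error)² to (δQ/Q)²:
  (1·δu/u)² = (1×0.100)² = 0.0100;  (−½·δy/y)² = (-0.5×0.0710)² = 0.00126;  (½·δd/d)² = (0.5×0.0550)² = 0.000756;  (−½·δw/w)² = (-0.5×0.0370)² = 0.000342;  (-3·δx/x)² = (-3×0.0150)² = 0.00203
δQ/Q = √(0.0144) = 0.120
Q = 9.65e-08, so δQ = 0.120 × 9.65e-08 = 1.16e-08.

1.16e-08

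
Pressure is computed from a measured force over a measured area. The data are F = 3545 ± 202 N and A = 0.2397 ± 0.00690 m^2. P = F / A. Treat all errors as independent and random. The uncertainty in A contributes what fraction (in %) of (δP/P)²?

(δP/P)² = (1·δF/F)² + (-1·δA/A)²
  F term: (1×0.0570)² = 0.00325
  A term: (-1×0.0288)² = 0.000829
Total = 0.00408. Share from A = 0.000829/0.00408 = 0.203.

20.3%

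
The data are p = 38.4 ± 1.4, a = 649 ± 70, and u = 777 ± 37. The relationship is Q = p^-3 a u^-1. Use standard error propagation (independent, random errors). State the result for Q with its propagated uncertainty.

Each factor contributes (exponent × relative error)² to (δQ/Q)²:
  (-3·δp/p)² = (-3×0.0365)² = 0.0120;  (1·δa/a)² = (1×0.108)² = 0.0116;  (-1·δu/u)² = (-1×0.0476)² = 0.00227
δQ/Q = √(0.0259) = 0.161
Q = 1.48e-05, so δQ = 0.161 × 1.48e-05 = 2.37e-06.

(1.48 ± 0.237) × 10^-5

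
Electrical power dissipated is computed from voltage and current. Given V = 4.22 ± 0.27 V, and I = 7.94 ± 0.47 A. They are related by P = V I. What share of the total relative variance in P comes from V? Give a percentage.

53.9%

(δP/P)² = (1·δV/V)² + (1·δI/I)²
  V term: (1×0.0640)² = 0.00409
  I term: (1×0.0592)² = 0.00350
Total = 0.00760. Share from V = 0.00409/0.00760 = 0.539.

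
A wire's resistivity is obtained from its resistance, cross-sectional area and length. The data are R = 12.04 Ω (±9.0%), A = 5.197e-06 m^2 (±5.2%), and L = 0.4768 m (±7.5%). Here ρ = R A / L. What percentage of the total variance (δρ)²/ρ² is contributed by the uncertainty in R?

49.3%

(δρ/ρ)² = (1·δR/R)² + (1·δA/A)² + (-1·δL/L)²
  R term: (1×0.0900)² = 0.00810
  A term: (1×0.0520)² = 0.00270
  L term: (-1×0.0750)² = 0.00562
Total = 0.0164. Share from R = 0.00810/0.0164 = 0.493.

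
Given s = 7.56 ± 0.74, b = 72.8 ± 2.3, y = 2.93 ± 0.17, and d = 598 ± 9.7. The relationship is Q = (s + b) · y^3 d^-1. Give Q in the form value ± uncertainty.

Let u = s + b = 80.4. δu = √(δs² + δb²) = √(0.548 + 5.29) = 2.42, so δu/u = 0.0301.
Q is then a monomial in u, y, d:
δQ/Q = √((δu/u)² + (3·δy/y)² + (-1·δd/d)²) = √(0.000904 + 0.0303 + 0.000263) = 0.177
Q = 3.38, so δQ = 0.177 × 3.38 = 0.600.

3.38 ± 0.600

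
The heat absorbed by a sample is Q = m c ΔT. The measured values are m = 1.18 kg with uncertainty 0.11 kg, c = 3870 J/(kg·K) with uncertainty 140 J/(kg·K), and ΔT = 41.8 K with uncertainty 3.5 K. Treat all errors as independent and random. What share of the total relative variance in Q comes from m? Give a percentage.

51.1%

(δQ/Q)² = (1·δm/m)² + (1·δc/c)² + (1·δΔT/ΔT)²
  m term: (1×0.0932)² = 0.00869
  c term: (1×0.0362)² = 0.00131
  ΔT term: (1×0.0837)² = 0.00701
Total = 0.0170. Share from m = 0.00869/0.0170 = 0.511.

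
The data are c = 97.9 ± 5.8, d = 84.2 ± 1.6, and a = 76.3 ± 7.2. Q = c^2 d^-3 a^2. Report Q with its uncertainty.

93.5 ± 21.5

Products/powers → add relative errors in quadrature, weighted by exponent:
  (2·δc/c)² = (2×0.0592)² = 0.0140;  (-3·δd/d)² = (-3×0.0190)² = 0.00325;  (2·δa/a)² = (2×0.0944)² = 0.0356
δQ/Q = √(0.0529) = 0.230
Q = 93.5, so δQ = 0.230 × 93.5 = 21.5.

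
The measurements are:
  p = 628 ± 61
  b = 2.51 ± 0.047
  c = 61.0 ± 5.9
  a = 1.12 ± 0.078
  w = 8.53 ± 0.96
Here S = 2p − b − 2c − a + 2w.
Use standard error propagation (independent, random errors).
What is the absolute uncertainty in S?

Absolute uncertainties add in quadrature for a linear combination:
  (2·δp)² = 14900;  (δb)² = 0.00221;  (2·δc)² = 139;  (δa)² = 0.00608;  (2·δw)² = 3.69
δS = √(15000) = 123

123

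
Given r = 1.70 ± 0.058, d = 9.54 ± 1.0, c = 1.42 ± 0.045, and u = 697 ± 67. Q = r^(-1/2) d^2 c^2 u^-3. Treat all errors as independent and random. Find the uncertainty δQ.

For a monomial Q ∝ r^(-1/2), d^2, c^2, u^-3, fractional errors add in quadrature:
  (−½·δr/r)² = (-0.5×0.0341)² = 0.000291;  (2·δd/d)² = (2×0.105)² = 0.0440;  (2·δc/c)² = (2×0.0317)² = 0.00402;  (-3·δu/u)² = (-3×0.0961)² = 0.0832
δQ/Q = √(0.131) = 0.363
Q = 4.16e-07, so δQ = 0.363 × 4.16e-07 = 1.51e-07.

1.51e-07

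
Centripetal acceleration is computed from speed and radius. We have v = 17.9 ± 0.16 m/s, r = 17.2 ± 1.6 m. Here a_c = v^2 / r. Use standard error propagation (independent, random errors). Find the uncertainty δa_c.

Relative error in a monomial: (δa_c/a_c)² = Σ (nᵢ · δxᵢ/xᵢ)².
  (2·δv/v)² = (2×0.00894)² = 0.000320;  (-1·δr/r)² = (-1×0.0930)² = 0.00865
δa_c/a_c = √(0.00897) = 0.0947
a_c = 18.6 m/s^2, so δa_c = 0.0947 × 18.6 = 1.76 m/s^2.

1.76 m/s^2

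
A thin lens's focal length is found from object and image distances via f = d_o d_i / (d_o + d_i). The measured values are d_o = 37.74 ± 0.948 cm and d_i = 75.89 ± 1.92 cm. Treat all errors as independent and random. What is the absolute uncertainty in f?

0.473 cm

∂f/∂d_o = (d_i/(d_o+d_i))² = 0.446;  ∂f/∂d_i = (d_o/(d_o+d_i))² = 0.110
δf = √((∂f/∂d_o · δd_o)² + (∂f/∂d_i · δd_i)²) = √(0.179 + 0.0449) = 0.473 cm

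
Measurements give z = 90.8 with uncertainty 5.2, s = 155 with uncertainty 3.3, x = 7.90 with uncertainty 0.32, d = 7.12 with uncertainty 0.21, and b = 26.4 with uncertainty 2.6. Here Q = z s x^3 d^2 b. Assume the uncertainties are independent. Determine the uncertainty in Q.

1.65e+09

Q is a product of powers, so relative uncertainties combine in quadrature:
  (1·δz/z)² = (1×0.0573)² = 0.00328;  (1·δs/s)² = (1×0.0213)² = 0.000453;  (3·δx/x)² = (3×0.0405)² = 0.0148;  (2·δd/d)² = (2×0.0295)² = 0.00348;  (1·δb/b)² = (1×0.0985)² = 0.00970
δQ/Q = √(0.0317) = 0.178
Q = 9.29e+09, so δQ = 0.178 × 9.29e+09 = 1.65e+09.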